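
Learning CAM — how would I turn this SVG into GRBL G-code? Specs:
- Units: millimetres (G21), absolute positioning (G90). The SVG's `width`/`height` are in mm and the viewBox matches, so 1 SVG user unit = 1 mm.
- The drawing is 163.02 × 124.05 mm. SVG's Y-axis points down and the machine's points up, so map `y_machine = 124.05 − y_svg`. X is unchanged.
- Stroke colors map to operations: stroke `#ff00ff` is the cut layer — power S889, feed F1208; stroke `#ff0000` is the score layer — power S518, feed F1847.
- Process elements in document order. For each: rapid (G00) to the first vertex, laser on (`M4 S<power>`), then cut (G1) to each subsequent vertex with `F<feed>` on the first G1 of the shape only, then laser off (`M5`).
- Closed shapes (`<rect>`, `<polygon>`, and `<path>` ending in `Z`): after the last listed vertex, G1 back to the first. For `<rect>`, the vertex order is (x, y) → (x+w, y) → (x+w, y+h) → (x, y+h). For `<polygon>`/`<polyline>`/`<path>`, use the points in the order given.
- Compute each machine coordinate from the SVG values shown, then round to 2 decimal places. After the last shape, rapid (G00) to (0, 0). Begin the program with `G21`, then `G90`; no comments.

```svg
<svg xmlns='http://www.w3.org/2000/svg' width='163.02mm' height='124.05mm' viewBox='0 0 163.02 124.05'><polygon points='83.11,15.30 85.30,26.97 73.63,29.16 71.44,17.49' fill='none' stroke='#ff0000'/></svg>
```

Since the viewBox matches the mm dimensions, user units are millimetres directly. The only transform is the Y-flip y_m = 124.05 − y_svg.

Shape 1 is a regular polygon drawn with `<polygon>`. Its stroke #ff0000 means score at S518, F1847. After flipping Y the toolpath is (83.11,108.75) → (85.30,97.08) → (73.63,94.89) → (71.44,106.56) → (83.11,108.75), returning to the start.

G21
G90
G00 X83.11 Y108.75
M4 S518
G1 X85.30 Y97.08 F1847
G1 X73.63 Y94.89
G1 X71.44 Y106.56
G1 X83.11 Y108.75
M5
G00 X0.00 Y0.00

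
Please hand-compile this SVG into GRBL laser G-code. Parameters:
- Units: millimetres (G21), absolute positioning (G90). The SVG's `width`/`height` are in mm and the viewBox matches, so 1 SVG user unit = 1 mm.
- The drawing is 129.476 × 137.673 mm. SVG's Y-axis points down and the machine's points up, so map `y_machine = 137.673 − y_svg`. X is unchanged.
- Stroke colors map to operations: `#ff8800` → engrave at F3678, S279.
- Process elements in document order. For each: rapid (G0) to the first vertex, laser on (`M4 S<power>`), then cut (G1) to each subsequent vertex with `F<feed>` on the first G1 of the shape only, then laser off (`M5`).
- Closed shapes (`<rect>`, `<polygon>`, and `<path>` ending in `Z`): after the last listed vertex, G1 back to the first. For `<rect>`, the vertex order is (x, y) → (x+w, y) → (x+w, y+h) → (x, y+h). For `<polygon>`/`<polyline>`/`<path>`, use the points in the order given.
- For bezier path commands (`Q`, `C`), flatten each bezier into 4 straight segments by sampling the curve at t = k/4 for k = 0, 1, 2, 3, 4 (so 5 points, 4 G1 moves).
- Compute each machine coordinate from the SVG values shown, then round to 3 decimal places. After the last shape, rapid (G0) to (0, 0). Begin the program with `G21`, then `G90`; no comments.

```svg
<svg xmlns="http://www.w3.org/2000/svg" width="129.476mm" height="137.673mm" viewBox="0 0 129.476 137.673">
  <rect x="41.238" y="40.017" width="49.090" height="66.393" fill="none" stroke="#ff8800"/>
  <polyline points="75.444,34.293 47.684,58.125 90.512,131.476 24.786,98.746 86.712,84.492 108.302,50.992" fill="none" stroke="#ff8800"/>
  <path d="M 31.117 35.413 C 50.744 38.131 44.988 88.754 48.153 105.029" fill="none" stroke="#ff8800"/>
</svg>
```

G21
G90
G0 X41.238 Y97.656
M4 S279
G1 X90.328 Y97.656 F3678
G1 X90.328 Y31.263
G1 X41.238 Y31.263
G1 X41.238 Y97.656
M5
G0 X75.444 Y103.380
M4 S279
G1 X47.684 Y79.548 F3678
G1 X90.512 Y6.197
G1 X24.786 Y38.927
G1 X86.712 Y53.181
G1 X108.302 Y86.681
M5
G0 X31.117 Y102.260
M4 S279
G1 X41.614 Y92.525 F3678
G1 X45.808 Y72.536
G1 X46.916 Y50.005
G1 X48.153 Y32.644
M5
G0 X0.000 Y0.000

Since the viewBox matches the mm dimensions, user units are millimetres directly. The only transform is the Y-flip y_m = 137.673 − y_svg.

Shape 1 is a rectangle drawn with `<rect>`. Its stroke #ff8800 means engrave at S279, F3678. After flipping Y the toolpath is (41.238,97.656) → (90.328,97.656) → (90.328,31.263) → (41.238,31.263) → (41.238,97.656), returning to the start.

Shape 2 is a open polyline drawn with `<polyline>`. Its stroke #ff8800 means engrave at S279, F3678. After flipping Y the toolpath is (75.444,103.380) → (47.684,79.548) → (90.512,6.197) → (24.786,38.927) → (86.712,53.181) → (108.302,86.681).

Shape 3 is a cubic bezier drawn with `<path>`. Its stroke #ff8800 means engrave at S279, F3678. After flipping Y the toolpath is (31.117,102.260) → (41.614,92.525) → (45.808,72.536) → (46.916,50.005) → (48.153,32.644).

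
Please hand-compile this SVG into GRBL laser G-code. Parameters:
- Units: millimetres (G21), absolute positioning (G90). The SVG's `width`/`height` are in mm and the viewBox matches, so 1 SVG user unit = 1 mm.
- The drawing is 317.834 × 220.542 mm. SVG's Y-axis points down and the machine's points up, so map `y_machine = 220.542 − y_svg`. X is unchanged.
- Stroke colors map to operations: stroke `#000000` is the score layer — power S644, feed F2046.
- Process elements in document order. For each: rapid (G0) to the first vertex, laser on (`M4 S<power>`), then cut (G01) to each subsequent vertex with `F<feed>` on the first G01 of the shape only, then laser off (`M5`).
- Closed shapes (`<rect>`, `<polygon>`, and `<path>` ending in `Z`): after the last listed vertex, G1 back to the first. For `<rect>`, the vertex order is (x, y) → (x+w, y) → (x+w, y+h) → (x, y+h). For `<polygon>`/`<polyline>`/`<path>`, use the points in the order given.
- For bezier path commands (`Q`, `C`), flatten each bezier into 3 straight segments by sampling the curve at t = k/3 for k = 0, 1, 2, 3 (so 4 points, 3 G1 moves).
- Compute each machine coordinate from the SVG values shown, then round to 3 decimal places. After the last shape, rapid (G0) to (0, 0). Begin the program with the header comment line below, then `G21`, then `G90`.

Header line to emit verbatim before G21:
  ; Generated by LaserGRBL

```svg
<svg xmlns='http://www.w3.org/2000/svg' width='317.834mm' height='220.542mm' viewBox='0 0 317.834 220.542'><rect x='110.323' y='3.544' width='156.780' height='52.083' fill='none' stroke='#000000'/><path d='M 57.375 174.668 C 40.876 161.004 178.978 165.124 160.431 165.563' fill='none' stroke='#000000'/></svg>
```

viewBox `0 0 317.834 220.542` with mm width/height → 1 unit = 1 mm. Flip: y_m = 220.542 − y_svg.

**Shape 1** — `<rect>` rectangle, stroke `#000000` → score (S644, F2046). Machine vertices: (110.323,216.998) → (267.103,216.998) → (267.103,164.915) → (110.323,164.915) → (110.323,216.998). Closed: final G1 returns to the first vertex.

**Shape 2** — `<path>` cubic bezier, stroke `#000000` → score (S644, F2046). Control points (SVG): P0=(57.375,174.668), P1=(40.876,161.004), P2=(178.978,165.124), P3=(160.431,165.563); sampled at t=k/3. Machine vertices: (57.375,45.874) → (80.882,54.405) → (138.289,55.850) → (160.431,54.979). Open path.

; Generated by LaserGRBL
G21
G90
G0 X110.323 Y216.998
M4 S644
G01 X267.103 Y216.998 F2046
G01 X267.103 Y164.915
G01 X110.323 Y164.915
G01 X110.323 Y216.998
M5
G0 X57.375 Y45.874
M4 S644
G01 X80.882 Y54.405 F2046
G01 X138.289 Y55.850
G01 X160.431 Y54.979
M5
G0 X0.000 Y0.000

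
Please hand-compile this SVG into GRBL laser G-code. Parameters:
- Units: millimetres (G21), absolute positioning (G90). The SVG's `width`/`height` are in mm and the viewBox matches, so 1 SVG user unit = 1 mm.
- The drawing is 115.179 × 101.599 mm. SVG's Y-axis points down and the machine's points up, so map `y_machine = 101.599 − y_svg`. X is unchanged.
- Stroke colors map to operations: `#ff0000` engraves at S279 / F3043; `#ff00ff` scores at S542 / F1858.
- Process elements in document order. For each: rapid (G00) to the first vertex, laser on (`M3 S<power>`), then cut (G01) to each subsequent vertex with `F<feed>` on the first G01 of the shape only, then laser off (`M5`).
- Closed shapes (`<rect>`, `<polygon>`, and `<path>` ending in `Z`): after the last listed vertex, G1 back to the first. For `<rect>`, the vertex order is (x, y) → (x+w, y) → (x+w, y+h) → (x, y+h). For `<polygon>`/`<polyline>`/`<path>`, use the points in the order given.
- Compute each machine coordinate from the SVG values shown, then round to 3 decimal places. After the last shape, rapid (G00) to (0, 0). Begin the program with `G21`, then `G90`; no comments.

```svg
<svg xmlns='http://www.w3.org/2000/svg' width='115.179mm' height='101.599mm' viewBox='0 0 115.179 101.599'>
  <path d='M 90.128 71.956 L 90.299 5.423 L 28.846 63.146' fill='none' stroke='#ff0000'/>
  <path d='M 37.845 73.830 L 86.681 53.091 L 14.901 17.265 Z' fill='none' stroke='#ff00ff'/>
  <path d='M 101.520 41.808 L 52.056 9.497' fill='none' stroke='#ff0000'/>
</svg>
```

Since the viewBox matches the mm dimensions, user units are millimetres directly. The only transform is the Y-flip y_m = 101.599 − y_svg.

Shape 1 is a open polyline drawn with `<path>`. Its stroke #ff0000 means engrave at S279, F3043. After flipping Y the toolpath is (90.128,29.643) → (90.299,96.176) → (28.846,38.453).

Shape 2 is a closed polygon drawn with `<path>`. Its stroke #ff00ff means score at S542, F1858. After flipping Y the toolpath is (37.845,27.769) → (86.681,48.508) → (14.901,84.334) → (37.845,27.769), returning to the start.

Shape 3 is a line segment drawn with `<path>`. Its stroke #ff0000 means engrave at S279, F3043. After flipping Y the toolpath is (101.520,59.791) → (52.056,92.102).

G21
G90
G00 X90.128 Y29.643
M3 S279
G01 X90.299 Y96.176 F3043
G01 X28.846 Y38.453
M5
G00 X37.845 Y27.769
M3 S542
G01 X86.681 Y48.508 F1858
G01 X14.901 Y84.334
G01 X37.845 Y27.769
M5
G00 X101.520 Y59.791
M3 S279
G01 X52.056 Y92.102 F3043
M5
G00 X0.000 Y0.000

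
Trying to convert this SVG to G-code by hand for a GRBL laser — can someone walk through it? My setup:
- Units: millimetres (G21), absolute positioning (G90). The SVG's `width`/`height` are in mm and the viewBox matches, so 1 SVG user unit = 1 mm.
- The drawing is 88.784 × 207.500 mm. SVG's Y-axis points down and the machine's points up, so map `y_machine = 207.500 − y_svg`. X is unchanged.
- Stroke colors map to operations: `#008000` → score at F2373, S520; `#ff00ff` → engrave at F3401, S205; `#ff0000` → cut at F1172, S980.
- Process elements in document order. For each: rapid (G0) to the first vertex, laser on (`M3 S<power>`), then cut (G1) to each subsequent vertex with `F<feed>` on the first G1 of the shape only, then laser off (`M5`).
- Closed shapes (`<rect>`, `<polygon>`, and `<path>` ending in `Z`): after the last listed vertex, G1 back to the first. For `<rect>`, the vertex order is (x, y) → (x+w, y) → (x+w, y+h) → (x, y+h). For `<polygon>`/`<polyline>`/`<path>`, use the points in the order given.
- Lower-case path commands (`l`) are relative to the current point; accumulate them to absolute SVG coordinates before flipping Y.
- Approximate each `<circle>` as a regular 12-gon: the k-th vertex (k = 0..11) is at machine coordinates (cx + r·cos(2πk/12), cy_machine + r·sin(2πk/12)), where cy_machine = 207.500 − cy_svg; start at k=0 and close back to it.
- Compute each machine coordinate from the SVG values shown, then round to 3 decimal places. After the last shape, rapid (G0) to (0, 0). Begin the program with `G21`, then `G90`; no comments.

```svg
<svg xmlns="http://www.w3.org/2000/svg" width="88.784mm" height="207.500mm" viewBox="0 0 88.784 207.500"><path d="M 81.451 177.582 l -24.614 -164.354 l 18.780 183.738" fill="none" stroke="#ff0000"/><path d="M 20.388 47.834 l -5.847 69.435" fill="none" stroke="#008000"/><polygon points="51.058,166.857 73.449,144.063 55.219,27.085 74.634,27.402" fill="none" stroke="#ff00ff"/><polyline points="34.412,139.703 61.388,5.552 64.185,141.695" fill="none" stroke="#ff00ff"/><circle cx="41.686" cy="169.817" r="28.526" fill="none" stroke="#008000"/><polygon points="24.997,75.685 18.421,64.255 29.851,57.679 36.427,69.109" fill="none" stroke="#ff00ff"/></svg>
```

G21
G90
G0 X81.451 Y29.918
M3 S980
G1 X56.837 Y194.272 F1172
G1 X75.617 Y10.534
M5
G0 X20.388 Y159.666
M3 S520
G1 X14.541 Y90.231 F2373
M5
G0 X51.058 Y40.643
M3 S205
G1 X73.449 Y63.437 F3401
G1 X55.219 Y180.415
G1 X74.634 Y180.098
G1 X51.058 Y40.643
M5
G0 X34.412 Y67.797
M3 S205
G1 X61.388 Y201.948 F3401
G1 X64.185 Y65.805
M5
G0 X70.212 Y37.683
M3 S520
G1 X66.390 Y51.946 F2373
G1 X55.949 Y62.387
G1 X41.686 Y66.209
G1 X27.423 Y62.387
G1 X16.982 Y51.946
G1 X13.160 Y37.683
G1 X16.982 Y23.420
G1 X27.423 Y12.979
G1 X41.686 Y9.157
G1 X55.949 Y12.979
G1 X66.390 Y23.420
G1 X70.212 Y37.683
M5
G0 X24.997 Y131.815
M3 S205
G1 X18.421 Y143.245 F3401
G1 X29.851 Y149.821
G1 X36.427 Y138.391
G1 X24.997 Y131.815
M5
G0 X0.000 Y0.000

1 u = 1 mm; y_m = 207.500 − y.

[1] `<path>` open polyline, #ff0000→cut S980 F1172: (81.451,29.918) → (56.837,194.272) → (75.617,10.534)

[2] `<path>` line segment, #008000→score S520 F2373: (20.388,159.666) → (14.541,90.231)

[3] `<polygon>` closed polygon, #ff00ff→engrave S205 F3401: (51.058,40.643) → (73.449,63.437) → (55.219,180.415) → (74.634,180.098) → (51.058,40.643) (closed)

[4] `<polyline>` open polyline, #ff00ff→engrave S205 F3401: (34.412,67.797) → (61.388,201.948) → (64.185,65.805)

[5] `<circle>` circle, #008000→score S520 F2373: (70.212,37.683) → (66.390,51.946) → (55.949,62.387) → (41.686,66.209) → (27.423,62.387) → (16.982,51.946) → (13.160,37.683) → (16.982,23.420) → (27.423,12.979) → (41.686,9.157) → (55.949,12.979) → (66.390,23.420) → (70.212,37.683) (closed)

[6] `<polygon>` regular polygon, #ff00ff→engrave S205 F3401: (24.997,131.815) → (18.421,143.245) → (29.851,149.821) → (36.427,138.391) → (24.997,131.815) (closed)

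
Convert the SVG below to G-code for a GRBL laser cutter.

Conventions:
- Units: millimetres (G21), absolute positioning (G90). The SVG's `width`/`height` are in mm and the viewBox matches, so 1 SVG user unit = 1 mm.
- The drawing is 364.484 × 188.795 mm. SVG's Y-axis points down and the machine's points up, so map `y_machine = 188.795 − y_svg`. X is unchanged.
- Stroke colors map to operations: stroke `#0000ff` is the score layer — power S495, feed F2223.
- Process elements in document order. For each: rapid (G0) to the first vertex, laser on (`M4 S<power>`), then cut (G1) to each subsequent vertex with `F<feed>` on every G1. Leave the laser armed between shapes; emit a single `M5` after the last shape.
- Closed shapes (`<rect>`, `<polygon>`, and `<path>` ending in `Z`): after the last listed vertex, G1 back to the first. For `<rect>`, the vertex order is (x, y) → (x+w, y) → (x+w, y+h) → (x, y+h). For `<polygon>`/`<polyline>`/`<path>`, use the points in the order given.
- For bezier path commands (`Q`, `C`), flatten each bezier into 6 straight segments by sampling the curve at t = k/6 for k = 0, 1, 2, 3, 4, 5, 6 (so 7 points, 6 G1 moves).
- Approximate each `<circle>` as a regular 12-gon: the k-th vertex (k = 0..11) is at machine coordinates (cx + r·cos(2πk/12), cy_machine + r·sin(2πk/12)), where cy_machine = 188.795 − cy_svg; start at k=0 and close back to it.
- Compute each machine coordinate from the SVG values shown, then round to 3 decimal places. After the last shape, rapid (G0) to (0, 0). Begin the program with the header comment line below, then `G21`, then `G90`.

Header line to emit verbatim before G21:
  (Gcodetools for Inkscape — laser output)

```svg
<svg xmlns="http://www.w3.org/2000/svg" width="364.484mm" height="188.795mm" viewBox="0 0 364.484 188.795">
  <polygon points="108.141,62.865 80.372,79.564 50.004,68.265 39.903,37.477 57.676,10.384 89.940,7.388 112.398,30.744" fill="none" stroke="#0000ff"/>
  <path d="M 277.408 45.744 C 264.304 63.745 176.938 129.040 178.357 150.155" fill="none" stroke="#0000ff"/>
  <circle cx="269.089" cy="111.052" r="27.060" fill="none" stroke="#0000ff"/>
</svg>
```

(Gcodetools for Inkscape — laser output)
G21
G90
G0 X108.141 Y125.930
M4 S495
G1 X80.372 Y109.231 F2223
G1 X50.004 Y120.530 F2223
G1 X39.903 Y151.318 F2223
G1 X57.676 Y178.411 F2223
G1 X89.940 Y181.407 F2223
G1 X112.398 Y158.051 F2223
G1 X108.141 Y125.930 F2223
G0 X277.408 Y143.051
M4 S495
G1 X265.422 Y130.533 F2223
G1 X245.589 Y112.673 F2223
G1 X222.436 Y92.013 F2223
G1 X200.494 Y71.094 F2223
G1 X184.291 Y52.456 F2223
G1 X178.357 Y38.640 F2223
G0 X296.149 Y77.743
M4 S495
G1 X292.524 Y91.273 F2223
G1 X282.619 Y101.178 F2223
G1 X269.089 Y104.803 F2223
G1 X255.559 Y101.178 F2223
G1 X245.654 Y91.273 F2223
G1 X242.029 Y77.743 F2223
G1 X245.654 Y64.213 F2223
G1 X255.559 Y54.308 F2223
G1 X269.089 Y50.683 F2223
G1 X282.619 Y54.308 F2223
G1 X292.524 Y64.213 F2223
G1 X296.149 Y77.743 F2223
M5
G0 X0.000 Y0.000

Since the viewBox matches the mm dimensions, user units are millimetres directly. The only transform is the Y-flip y_m = 188.795 − y_svg.

Shape 1 is a regular polygon drawn with `<polygon>`. Its stroke #0000ff means score at S495, F2223. After flipping Y the toolpath is (108.141,125.930) → (80.372,109.231) → (50.004,120.530) → (39.903,151.318) → (57.676,178.411) → (89.940,181.407) → (112.398,158.051) → (108.141,125.930), returning to the start.

Shape 2 is a cubic bezier drawn with `<path>`. Its stroke #0000ff means score at S495, F2223. After flipping Y the toolpath is (277.408,143.051) → (265.422,130.533) → (245.589,112.673) → (222.436,92.013) → (200.494,71.094) → (184.291,52.456) → (178.357,38.640).

Shape 3 is a circle drawn with `<circle>`. Its stroke #0000ff means score at S495, F2223. After flipping Y the toolpath is (296.149,77.743) → (292.524,91.273) → (282.619,101.178) → (269.089,104.803) → (255.559,101.178) → (245.654,91.273) → (242.029,77.743) → (245.654,64.213) → (255.559,54.308) → (269.089,50.683) → (282.619,54.308) → (292.524,64.213) → (296.149,77.743), returning to the start.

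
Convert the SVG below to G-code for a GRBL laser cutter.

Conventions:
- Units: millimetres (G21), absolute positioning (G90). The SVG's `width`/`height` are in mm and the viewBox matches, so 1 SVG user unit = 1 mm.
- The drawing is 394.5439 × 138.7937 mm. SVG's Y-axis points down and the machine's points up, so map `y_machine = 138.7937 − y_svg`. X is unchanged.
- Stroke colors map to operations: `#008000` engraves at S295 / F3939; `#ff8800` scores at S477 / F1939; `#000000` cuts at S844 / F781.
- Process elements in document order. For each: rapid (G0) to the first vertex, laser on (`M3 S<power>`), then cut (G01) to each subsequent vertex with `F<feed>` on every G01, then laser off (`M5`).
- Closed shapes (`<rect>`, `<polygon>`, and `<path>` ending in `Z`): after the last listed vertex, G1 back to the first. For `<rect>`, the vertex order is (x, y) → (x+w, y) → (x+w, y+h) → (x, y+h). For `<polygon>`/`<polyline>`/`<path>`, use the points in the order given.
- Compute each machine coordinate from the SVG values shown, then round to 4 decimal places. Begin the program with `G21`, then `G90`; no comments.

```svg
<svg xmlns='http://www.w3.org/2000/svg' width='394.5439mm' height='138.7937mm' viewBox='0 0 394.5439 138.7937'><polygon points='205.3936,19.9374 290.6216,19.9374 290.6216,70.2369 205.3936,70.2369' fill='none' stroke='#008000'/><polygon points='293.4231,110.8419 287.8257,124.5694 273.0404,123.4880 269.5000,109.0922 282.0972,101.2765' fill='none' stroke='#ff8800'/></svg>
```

G21
G90
G0 X205.3936 Y118.8563
M3 S295
G01 X290.6216 Y118.8563 F3939
G01 X290.6216 Y68.5568 F3939
G01 X205.3936 Y68.5568 F3939
G01 X205.3936 Y118.8563 F3939
M5
G0 X293.4231 Y27.9518
M3 S477
G01 X287.8257 Y14.2243 F1939
G01 X273.0404 Y15.3057 F1939
G01 X269.5000 Y29.7015 F1939
G01 X282.0972 Y37.5172 F1939
G01 X293.4231 Y27.9518 F1939
M5

1 u = 1 mm; y_m = 138.7937 − y.

[1] `<polygon>` rectangle, #008000→engrave S295 F3939: (205.3936,118.8563) → (290.6216,118.8563) → (290.6216,68.5568) → (205.3936,68.5568) → (205.3936,118.8563) (closed)

[2] `<polygon>` regular polygon, #ff8800→score S477 F1939: (293.4231,27.9518) → (287.8257,14.2243) → (273.0404,15.3057) → (269.5000,29.7015) → (282.0972,37.5172) → (293.4231,27.9518) (closed)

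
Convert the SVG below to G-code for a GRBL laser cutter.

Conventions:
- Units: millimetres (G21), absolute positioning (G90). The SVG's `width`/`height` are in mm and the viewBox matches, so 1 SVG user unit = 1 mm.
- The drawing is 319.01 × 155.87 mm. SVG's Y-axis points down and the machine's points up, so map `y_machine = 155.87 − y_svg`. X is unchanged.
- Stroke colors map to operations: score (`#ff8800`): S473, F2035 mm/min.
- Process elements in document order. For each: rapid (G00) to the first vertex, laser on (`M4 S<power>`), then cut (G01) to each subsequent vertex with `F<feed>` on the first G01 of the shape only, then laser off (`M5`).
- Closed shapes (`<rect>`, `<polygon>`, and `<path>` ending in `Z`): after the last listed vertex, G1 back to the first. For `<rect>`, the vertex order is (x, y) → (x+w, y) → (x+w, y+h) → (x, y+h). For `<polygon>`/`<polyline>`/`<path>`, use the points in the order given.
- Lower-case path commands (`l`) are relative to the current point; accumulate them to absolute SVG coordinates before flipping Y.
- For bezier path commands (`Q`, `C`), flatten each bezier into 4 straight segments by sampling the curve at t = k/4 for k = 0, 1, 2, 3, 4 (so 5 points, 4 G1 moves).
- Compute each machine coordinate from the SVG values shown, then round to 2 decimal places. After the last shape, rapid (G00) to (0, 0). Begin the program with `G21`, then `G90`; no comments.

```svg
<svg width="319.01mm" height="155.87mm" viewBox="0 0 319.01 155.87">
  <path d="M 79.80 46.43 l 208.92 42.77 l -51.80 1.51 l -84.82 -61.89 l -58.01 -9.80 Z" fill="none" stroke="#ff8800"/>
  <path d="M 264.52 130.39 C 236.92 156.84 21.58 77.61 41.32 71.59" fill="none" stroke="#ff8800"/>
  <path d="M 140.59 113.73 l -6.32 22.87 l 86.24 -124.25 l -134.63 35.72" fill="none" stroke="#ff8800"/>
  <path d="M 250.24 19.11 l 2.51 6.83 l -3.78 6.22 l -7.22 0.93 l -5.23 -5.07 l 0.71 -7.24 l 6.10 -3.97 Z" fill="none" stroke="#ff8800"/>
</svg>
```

G21
G90
G00 X79.80 Y109.44
M4 S473
G01 X288.72 Y66.67 F2035
G01 X236.92 Y65.16
G01 X152.10 Y127.05
G01 X94.09 Y136.85
G01 X79.80 Y109.44
M5
G00 X264.52 Y25.48
M4 S473
G01 X215.23 Y22.66 F2035
G01 X135.17 Y42.70
G01 X63.99 Y68.83
G01 X41.32 Y84.28
M5
G00 X140.59 Y42.14
M4 S473
G01 X134.27 Y19.27 F2035
G01 X220.51 Y143.52
G01 X85.88 Y107.80
M5
G00 X250.24 Y136.76
M4 S473
G01 X252.75 Y129.93 F2035
G01 X248.97 Y123.71
G01 X241.75 Y122.78
G01 X236.52 Y127.85
G01 X237.23 Y135.09
G01 X243.33 Y139.06
G01 X250.24 Y136.76
M5
G00 X0.00 Y0.00

1 u = 1 mm; y_m = 155.87 − y.

[1] `<path>` closed polygon, #ff8800→score S473 F2035: (79.80,109.44) → (288.72,66.67) → (236.92,65.16) → (152.10,127.05) → (94.09,136.85) → (79.80,109.44) (closed)

[2] `<path>` cubic bezier, #ff8800→score S473 F2035: (264.52,25.48) → (215.23,22.66) → (135.17,42.70) → (63.99,68.83) → (41.32,84.28)

[3] `<path>` open polyline, #ff8800→score S473 F2035: (140.59,42.14) → (134.27,19.27) → (220.51,143.52) → (85.88,107.80)

[4] `<path>` regular polygon, #ff8800→score S473 F2035: (250.24,136.76) → (252.75,129.93) → (248.97,123.71) → (241.75,122.78) → (236.52,127.85) → (237.23,135.09) → (243.33,139.06) → (250.24,136.76) (closed)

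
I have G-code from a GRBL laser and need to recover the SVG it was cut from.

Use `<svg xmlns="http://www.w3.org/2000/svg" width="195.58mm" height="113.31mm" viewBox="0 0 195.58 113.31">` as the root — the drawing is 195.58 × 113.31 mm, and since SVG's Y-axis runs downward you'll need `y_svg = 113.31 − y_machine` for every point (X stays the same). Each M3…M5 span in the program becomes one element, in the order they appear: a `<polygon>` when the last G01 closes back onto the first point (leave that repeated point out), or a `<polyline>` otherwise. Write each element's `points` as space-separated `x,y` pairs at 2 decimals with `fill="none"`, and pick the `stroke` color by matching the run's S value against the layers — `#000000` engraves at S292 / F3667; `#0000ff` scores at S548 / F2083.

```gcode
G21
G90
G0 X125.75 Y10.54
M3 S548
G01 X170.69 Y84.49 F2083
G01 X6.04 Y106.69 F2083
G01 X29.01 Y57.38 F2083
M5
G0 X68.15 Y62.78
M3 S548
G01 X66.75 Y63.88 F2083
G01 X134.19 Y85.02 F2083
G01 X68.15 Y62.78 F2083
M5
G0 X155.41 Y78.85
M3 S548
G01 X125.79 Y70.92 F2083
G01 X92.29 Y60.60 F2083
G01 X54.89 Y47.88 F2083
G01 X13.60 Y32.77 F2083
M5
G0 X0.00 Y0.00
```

Each laser-on run becomes one SVG element. Flip Y back into SVG space with y_svg = 113.31 − y_machine. Every run uses S548, so all elements get stroke `#0000ff` (score).

Run 1: The run is open, so emit a `<polyline>` with points (Y-flipped): 125.75,102.77 170.69,28.82 6.04,6.62 29.01,55.93.

Run 2: The run returns to its start, so emit a `<polygon>` with points (Y-flipped): 68.15,50.53 66.75,49.43 134.19,28.29.

Run 3: The run is open, so emit a `<polyline>` with points (Y-flipped): 155.41,34.46 125.79,42.39 92.29,52.71 54.89,65.43 13.60,80.54.

<svg xmlns="http://www.w3.org/2000/svg" width="195.58mm" height="113.31mm" viewBox="0 0 195.58 113.31">
  <polyline points="125.75,102.77 170.69,28.82 6.04,6.62 29.01,55.93" fill="none" stroke="#0000ff"/>
  <polygon points="68.15,50.53 66.75,49.43 134.19,28.29" fill="none" stroke="#0000ff"/>
  <polyline points="155.41,34.46 125.79,42.39 92.29,52.71 54.89,65.43 13.60,80.54" fill="none" stroke="#0000ff"/>
</svg>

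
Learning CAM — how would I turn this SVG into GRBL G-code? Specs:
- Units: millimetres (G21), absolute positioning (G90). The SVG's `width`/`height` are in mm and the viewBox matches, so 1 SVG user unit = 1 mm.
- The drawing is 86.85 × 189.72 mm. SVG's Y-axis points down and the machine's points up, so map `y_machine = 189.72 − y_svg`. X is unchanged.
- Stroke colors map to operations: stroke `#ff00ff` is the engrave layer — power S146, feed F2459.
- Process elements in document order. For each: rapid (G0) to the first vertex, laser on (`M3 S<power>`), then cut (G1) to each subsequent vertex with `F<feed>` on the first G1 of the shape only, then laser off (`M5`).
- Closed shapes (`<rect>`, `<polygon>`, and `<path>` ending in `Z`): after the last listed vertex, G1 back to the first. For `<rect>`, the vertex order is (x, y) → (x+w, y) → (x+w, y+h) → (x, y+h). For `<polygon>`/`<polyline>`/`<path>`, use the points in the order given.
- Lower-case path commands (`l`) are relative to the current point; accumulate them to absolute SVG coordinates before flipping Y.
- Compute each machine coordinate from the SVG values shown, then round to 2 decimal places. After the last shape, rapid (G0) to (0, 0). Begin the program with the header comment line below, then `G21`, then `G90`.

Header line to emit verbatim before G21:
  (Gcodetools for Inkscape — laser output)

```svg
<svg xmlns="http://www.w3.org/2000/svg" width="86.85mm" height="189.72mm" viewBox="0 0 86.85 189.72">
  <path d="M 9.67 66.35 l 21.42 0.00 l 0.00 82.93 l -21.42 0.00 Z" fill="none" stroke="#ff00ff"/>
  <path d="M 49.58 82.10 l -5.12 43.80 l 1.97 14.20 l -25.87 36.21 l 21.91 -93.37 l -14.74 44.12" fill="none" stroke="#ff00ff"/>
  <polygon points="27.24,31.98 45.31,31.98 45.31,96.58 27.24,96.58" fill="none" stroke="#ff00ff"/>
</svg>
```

viewBox `0 0 86.85 189.72` with mm width/height → 1 unit = 1 mm. Flip: y_m = 189.72 − y_svg.

**Shape 1** — `<path>` rectangle, stroke `#ff00ff` → engrave (S146, F2459). Machine vertices: (9.67,123.37) → (31.09,123.37) → (31.09,40.44) → (9.67,40.44) → (9.67,123.37). Closed: final G1 returns to the first vertex.

**Shape 2** — `<path>` open polyline, stroke `#ff00ff` → engrave (S146, F2459). Machine vertices: (49.58,107.62) → (44.46,63.82) → (46.43,49.62) → (20.56,13.41) → (42.47,106.78) → (27.73,62.66). Open path.

**Shape 3** — `<polygon>` rectangle, stroke `#ff00ff` → engrave (S146, F2459). Machine vertices: (27.24,157.74) → (45.31,157.74) → (45.31,93.14) → (27.24,93.14) → (27.24,157.74). Closed: final G1 returns to the first vertex.

(Gcodetools for Inkscape — laser output)
G21
G90
G0 X9.67 Y123.37
M3 S146
G1 X31.09 Y123.37 F2459
G1 X31.09 Y40.44
G1 X9.67 Y40.44
G1 X9.67 Y123.37
M5
G0 X49.58 Y107.62
M3 S146
G1 X44.46 Y63.82 F2459
G1 X46.43 Y49.62
G1 X20.56 Y13.41
G1 X42.47 Y106.78
G1 X27.73 Y62.66
M5
G0 X27.24 Y157.74
M3 S146
G1 X45.31 Y157.74 F2459
G1 X45.31 Y93.14
G1 X27.24 Y93.14
G1 X27.24 Y157.74
M5
G0 X0.00 Y0.00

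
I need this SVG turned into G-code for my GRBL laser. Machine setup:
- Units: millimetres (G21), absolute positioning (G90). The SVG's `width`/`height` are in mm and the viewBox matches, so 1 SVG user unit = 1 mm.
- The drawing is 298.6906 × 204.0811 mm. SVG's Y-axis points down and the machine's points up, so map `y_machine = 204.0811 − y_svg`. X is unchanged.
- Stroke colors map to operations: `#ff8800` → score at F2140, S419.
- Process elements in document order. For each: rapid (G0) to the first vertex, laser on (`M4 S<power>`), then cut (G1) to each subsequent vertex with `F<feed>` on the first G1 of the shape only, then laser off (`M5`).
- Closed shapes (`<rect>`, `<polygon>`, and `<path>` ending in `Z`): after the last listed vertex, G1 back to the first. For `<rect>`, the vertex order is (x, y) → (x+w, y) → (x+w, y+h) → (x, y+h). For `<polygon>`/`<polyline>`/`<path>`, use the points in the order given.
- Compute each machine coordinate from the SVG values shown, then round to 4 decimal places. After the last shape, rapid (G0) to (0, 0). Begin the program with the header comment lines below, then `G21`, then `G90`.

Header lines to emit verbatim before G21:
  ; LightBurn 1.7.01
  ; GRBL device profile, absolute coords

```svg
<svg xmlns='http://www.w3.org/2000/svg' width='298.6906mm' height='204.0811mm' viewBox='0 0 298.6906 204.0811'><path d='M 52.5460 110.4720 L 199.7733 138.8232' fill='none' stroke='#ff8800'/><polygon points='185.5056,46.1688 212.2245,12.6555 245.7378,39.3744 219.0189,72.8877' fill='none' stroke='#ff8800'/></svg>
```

; LightBurn 1.7.01
; GRBL device profile, absolute coords
G21
G90
G0 X52.5460 Y93.6091
M4 S419
G1 X199.7733 Y65.2579 F2140
M5
G0 X185.5056 Y157.9123
M4 S419
G1 X212.2245 Y191.4256 F2140
G1 X245.7378 Y164.7067
G1 X219.0189 Y131.1934
G1 X185.5056 Y157.9123
M5
G0 X0.0000 Y0.0000

1 u = 1 mm; y_m = 204.0811 − y.

[1] `<path>` line segment, #ff8800→score S419 F2140: (52.5460,93.6091) → (199.7733,65.2579)

[2] `<polygon>` regular polygon, #ff8800→score S419 F2140: (185.5056,157.9123) → (212.2245,191.4256) → (245.7378,164.7067) → (219.0189,131.1934) → (185.5056,157.9123) (closed)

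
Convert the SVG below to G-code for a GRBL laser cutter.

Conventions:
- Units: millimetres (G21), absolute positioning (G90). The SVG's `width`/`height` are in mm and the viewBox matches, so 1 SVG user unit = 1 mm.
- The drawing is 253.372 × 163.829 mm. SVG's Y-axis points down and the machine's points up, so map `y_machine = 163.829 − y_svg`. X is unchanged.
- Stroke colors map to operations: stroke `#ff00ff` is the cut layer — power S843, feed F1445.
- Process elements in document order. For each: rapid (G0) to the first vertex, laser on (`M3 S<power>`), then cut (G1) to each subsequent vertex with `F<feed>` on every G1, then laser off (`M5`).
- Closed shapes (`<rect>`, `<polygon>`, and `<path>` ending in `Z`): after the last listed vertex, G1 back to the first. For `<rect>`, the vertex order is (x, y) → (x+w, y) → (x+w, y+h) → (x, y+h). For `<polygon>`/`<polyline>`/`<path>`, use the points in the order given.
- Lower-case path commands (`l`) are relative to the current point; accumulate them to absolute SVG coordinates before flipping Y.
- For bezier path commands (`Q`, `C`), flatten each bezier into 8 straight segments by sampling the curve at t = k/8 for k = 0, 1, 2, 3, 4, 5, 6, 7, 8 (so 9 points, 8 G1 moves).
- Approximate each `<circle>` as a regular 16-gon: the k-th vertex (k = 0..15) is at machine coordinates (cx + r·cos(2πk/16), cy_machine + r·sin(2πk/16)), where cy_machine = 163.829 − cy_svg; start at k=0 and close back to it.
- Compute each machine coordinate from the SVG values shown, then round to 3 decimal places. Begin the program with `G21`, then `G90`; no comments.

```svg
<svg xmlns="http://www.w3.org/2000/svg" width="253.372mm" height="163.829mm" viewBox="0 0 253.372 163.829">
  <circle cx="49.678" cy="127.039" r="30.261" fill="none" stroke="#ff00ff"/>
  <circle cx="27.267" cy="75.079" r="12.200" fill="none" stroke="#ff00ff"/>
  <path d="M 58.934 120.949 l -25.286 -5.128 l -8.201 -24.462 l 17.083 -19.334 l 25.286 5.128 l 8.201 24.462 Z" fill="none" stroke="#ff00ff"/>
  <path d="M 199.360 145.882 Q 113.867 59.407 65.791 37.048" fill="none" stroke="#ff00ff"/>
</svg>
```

G21
G90
G0 X79.939 Y36.790
M3 S843
G1 X77.636 Y48.370 F1445
G1 X71.076 Y58.188 F1445
G1 X61.258 Y64.748 F1445
G1 X49.678 Y67.051 F1445
G1 X38.098 Y64.748 F1445
G1 X28.280 Y58.188 F1445
G1 X21.720 Y48.370 F1445
G1 X19.417 Y36.790 F1445
G1 X21.720 Y25.210 F1445
G1 X28.280 Y15.392 F1445
G1 X38.098 Y8.832 F1445
G1 X49.678 Y6.529 F1445
G1 X61.258 Y8.832 F1445
G1 X71.076 Y15.392 F1445
G1 X77.636 Y25.210 F1445
G1 X79.939 Y36.790 F1445
M5
G0 X39.467 Y88.750
M3 S843
G1 X38.538 Y93.419 F1445
G1 X35.894 Y97.377 F1445
G1 X31.936 Y100.021 F1445
G1 X27.267 Y100.950 F1445
G1 X22.598 Y100.021 F1445
G1 X18.640 Y97.377 F1445
G1 X15.996 Y93.419 F1445
G1 X15.067 Y88.750 F1445
G1 X15.996 Y84.081 F1445
G1 X18.640 Y80.123 F1445
G1 X22.598 Y77.479 F1445
G1 X27.267 Y76.550 F1445
G1 X31.936 Y77.479 F1445
G1 X35.894 Y80.123 F1445
G1 X38.538 Y84.081 F1445
G1 X39.467 Y88.750 F1445
M5
G0 X58.934 Y42.880
M3 S843
G1 X33.648 Y48.008 F1445
G1 X25.447 Y72.470 F1445
G1 X42.530 Y91.804 F1445
G1 X67.816 Y86.676 F1445
G1 X76.017 Y62.214 F1445
G1 X58.934 Y42.880 F1445
M5
G0 X199.360 Y17.947
M3 S843
G1 X178.571 Y38.564 F1445
G1 X158.952 Y57.177 F1445
G1 X140.502 Y73.787 F1445
G1 X123.221 Y88.393 F1445
G1 X107.110 Y100.995 F1445
G1 X92.168 Y111.594 F1445
G1 X78.395 Y120.189 F1445
G1 X65.791 Y126.781 F1445
M5

Since the viewBox matches the mm dimensions, user units are millimetres directly. The only transform is the Y-flip y_m = 163.829 − y_svg.

Shape 1 is a circle drawn with `<circle>`. Its stroke #ff00ff means cut at S843, F1445. After flipping Y the toolpath is (79.939,36.790) → (77.636,48.370) → (71.076,58.188) → (61.258,64.748) → (49.678,67.051) → (38.098,64.748) → (28.280,58.188) → (21.720,48.370) → (19.417,36.790) → (21.720,25.210) → (28.280,15.392) → (38.098,8.832) → (49.678,6.529) → (61.258,8.832) → (71.076,15.392) → (77.636,25.210) → (79.939,36.790), returning to the start.

Shape 2 is a circle drawn with `<circle>`. Its stroke #ff00ff means cut at S843, F1445. After flipping Y the toolpath is (39.467,88.750) → (38.538,93.419) → (35.894,97.377) → (31.936,100.021) → (27.267,100.950) → (22.598,100.021) → (18.640,97.377) → (15.996,93.419) → (15.067,88.750) → (15.996,84.081) → (18.640,80.123) → (22.598,77.479) → (27.267,76.550) → (31.936,77.479) → (35.894,80.123) → (38.538,84.081) → (39.467,88.750), returning to the start.

Shape 3 is a regular polygon drawn with `<path>`. Its stroke #ff00ff means cut at S843, F1445. After flipping Y the toolpath is (58.934,42.880) → (33.648,48.008) → (25.447,72.470) → (42.530,91.804) → (67.816,86.676) → (76.017,62.214) → (58.934,42.880), returning to the start.

Shape 4 is a quadratic bezier drawn with `<path>`. Its stroke #ff00ff means cut at S843, F1445. After flipping Y the toolpath is (199.360,17.947) → (178.571,38.564) → (158.952,57.177) → (140.502,73.787) → (123.221,88.393) → (107.110,100.995) → (92.168,111.594) → (78.395,120.189) → (65.791,126.781).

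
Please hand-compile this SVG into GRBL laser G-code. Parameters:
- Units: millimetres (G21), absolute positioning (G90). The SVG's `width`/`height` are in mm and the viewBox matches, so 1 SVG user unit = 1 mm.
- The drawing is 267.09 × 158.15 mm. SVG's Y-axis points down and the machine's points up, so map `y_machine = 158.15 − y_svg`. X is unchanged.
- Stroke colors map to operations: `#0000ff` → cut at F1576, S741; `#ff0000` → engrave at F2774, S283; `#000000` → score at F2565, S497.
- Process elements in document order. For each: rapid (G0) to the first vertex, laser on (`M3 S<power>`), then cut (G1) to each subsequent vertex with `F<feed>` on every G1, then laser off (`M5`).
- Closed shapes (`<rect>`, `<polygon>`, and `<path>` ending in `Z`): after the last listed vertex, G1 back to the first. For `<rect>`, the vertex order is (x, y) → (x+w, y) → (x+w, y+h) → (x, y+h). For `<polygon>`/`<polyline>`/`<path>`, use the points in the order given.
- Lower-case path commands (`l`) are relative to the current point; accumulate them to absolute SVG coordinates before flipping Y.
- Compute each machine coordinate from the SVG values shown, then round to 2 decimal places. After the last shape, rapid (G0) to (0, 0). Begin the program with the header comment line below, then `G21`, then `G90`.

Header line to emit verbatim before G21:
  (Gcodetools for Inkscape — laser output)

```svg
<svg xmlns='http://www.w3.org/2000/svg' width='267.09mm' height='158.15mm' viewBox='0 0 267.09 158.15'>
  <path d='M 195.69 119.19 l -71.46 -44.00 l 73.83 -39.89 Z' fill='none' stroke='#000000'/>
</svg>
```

(Gcodetools for Inkscape — laser output)
G21
G90
G0 X195.69 Y38.96
M3 S497
G1 X124.23 Y82.96 F2565
G1 X198.06 Y122.85 F2565
G1 X195.69 Y38.96 F2565
M5
G0 X0.00 Y0.00

Since the viewBox matches the mm dimensions, user units are millimetres directly. The only transform is the Y-flip y_m = 158.15 − y_svg.

Shape 1 is a regular polygon drawn with `<path>`. Its stroke #000000 means score at S497, F2565. After flipping Y the toolpath is (195.69,38.96) → (124.23,82.96) → (198.06,122.85) → (195.69,38.96), returning to the start.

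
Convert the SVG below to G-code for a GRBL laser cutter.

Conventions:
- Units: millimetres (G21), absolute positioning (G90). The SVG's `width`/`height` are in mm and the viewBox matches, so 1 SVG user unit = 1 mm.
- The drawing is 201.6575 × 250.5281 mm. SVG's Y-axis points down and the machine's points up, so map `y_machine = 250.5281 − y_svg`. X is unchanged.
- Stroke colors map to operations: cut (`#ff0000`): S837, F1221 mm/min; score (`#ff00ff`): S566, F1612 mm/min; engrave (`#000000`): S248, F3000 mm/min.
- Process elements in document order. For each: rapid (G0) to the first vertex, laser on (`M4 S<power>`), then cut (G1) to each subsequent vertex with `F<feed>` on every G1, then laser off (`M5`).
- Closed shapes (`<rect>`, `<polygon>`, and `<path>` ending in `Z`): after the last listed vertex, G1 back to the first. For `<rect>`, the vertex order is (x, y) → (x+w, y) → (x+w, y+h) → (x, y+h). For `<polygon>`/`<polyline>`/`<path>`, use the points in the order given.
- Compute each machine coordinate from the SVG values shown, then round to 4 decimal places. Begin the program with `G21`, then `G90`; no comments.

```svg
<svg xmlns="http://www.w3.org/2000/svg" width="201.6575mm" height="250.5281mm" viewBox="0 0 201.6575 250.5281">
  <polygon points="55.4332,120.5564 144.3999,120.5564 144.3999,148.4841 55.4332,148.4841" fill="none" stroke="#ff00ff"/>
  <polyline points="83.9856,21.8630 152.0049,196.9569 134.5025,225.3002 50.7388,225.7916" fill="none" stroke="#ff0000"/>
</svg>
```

G21
G90
G0 X55.4332 Y129.9717
M4 S566
G1 X144.3999 Y129.9717 F1612
G1 X144.3999 Y102.0440 F1612
G1 X55.4332 Y102.0440 F1612
G1 X55.4332 Y129.9717 F1612
M5
G0 X83.9856 Y228.6651
M4 S837
G1 X152.0049 Y53.5712 F1221
G1 X134.5025 Y25.2279 F1221
G1 X50.7388 Y24.7365 F1221
M5

viewBox `0 0 201.6575 250.5281` with mm width/height → 1 unit = 1 mm. Flip: y_m = 250.5281 − y_svg.

**Shape 1** — `<polygon>` rectangle, stroke `#ff00ff` → score (S566, F1612). Machine vertices: (55.4332,129.9717) → (144.3999,129.9717) → (144.3999,102.0440) → (55.4332,102.0440) → (55.4332,129.9717). Closed: final G1 returns to the first vertex.

**Shape 2** — `<polyline>` open polyline, stroke `#ff0000` → cut (S837, F1221). Machine vertices: (83.9856,228.6651) → (152.0049,53.5712) → (134.5025,25.2279) → (50.7388,24.7365). Open path.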